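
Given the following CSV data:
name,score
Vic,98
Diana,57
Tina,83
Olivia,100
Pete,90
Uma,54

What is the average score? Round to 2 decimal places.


Scores: 98, 57, 83, 100, 90, 54
Sum = 482
Count = 6
Average = 482 / 6 = 80.33

ANSWER: 80.33


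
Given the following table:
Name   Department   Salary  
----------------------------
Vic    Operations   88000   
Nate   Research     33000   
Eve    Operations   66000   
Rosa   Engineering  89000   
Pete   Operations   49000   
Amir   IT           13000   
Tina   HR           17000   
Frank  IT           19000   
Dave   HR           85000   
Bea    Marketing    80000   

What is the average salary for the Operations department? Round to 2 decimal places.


Operations department members:
  Vic: 88000
  Eve: 66000
  Pete: 49000
Sum = 203000
Count = 3
Average = 203000 / 3 = 67666.67

ANSWER: 67666.67


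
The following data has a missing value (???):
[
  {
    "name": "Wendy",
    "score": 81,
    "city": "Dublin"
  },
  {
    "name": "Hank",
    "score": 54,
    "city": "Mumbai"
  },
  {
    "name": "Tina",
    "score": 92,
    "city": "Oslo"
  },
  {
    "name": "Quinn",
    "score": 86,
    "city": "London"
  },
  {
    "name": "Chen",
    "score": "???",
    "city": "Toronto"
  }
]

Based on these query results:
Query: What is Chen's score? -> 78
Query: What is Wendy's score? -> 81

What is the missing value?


The missing value is Chen's score
From query: Chen's score = 78

ANSWER: 78


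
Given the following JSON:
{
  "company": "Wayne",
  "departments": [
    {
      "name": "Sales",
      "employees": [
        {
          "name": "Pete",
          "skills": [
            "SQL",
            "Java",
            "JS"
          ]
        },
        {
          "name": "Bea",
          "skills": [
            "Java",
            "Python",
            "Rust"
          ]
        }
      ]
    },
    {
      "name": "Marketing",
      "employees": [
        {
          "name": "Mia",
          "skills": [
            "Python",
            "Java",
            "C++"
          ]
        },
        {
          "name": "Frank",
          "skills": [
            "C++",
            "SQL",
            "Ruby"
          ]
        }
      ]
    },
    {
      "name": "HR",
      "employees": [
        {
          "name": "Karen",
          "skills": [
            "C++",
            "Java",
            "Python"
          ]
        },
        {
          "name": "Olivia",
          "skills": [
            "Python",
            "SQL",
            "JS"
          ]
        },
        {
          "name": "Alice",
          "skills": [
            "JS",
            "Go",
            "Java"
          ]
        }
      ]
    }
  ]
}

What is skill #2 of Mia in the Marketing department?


Path: departments[1].employees[0].skills[1]
Value: Java

ANSWER: Java


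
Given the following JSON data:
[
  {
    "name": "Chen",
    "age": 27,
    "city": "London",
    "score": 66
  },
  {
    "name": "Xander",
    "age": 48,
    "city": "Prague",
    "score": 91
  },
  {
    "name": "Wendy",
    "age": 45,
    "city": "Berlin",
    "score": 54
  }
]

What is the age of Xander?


Looking up record where name = Xander
Record index: 1
Field 'age' = 48

ANSWER: 48


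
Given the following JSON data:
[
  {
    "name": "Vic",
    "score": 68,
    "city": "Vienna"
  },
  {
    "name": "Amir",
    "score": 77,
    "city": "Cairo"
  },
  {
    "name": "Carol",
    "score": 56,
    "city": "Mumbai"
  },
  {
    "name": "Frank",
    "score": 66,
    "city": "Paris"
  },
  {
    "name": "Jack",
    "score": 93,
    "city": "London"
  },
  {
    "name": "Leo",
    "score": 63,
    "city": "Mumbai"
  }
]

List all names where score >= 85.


Filtering records where score >= 85:
  Vic (score=68) -> no
  Amir (score=77) -> no
  Carol (score=56) -> no
  Frank (score=66) -> no
  Jack (score=93) -> YES
  Leo (score=63) -> no


ANSWER: Jack


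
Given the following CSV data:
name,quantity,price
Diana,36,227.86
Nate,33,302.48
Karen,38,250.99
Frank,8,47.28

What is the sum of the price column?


Values in 'price' column:
  Row 1: 227.86
  Row 2: 302.48
  Row 3: 250.99
  Row 4: 47.28
Sum = 227.86 + 302.48 + 250.99 + 47.28 = 828.61

ANSWER: 828.61


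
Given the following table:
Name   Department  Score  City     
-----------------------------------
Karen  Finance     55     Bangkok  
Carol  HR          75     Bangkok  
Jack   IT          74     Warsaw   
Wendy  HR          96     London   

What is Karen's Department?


Row 1: Karen
Department = Finance

ANSWER: Finance


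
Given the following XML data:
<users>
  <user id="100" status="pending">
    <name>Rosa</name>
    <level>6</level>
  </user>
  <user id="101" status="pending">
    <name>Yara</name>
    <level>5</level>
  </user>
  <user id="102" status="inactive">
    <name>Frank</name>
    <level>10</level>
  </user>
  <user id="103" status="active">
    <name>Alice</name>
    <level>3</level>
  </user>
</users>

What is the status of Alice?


Finding user with name = Alice
user id="103" status="active"

ANSWER: active


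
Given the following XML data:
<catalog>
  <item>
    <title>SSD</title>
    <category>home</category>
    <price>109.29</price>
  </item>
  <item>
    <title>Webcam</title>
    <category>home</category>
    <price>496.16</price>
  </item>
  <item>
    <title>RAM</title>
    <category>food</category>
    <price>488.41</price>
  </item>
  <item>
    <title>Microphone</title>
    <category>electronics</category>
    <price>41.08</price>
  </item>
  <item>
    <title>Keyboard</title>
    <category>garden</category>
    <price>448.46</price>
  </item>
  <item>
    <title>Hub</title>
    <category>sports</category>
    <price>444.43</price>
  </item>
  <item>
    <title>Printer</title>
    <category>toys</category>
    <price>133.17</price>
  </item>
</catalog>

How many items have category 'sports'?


Scanning <item> elements for <category>sports</category>:
  Item 6: Hub -> MATCH
Count: 1

ANSWER: 1


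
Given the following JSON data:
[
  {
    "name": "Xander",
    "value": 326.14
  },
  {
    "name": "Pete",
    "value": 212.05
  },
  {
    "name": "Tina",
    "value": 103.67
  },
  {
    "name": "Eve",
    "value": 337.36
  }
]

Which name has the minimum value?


Comparing values:
  Xander: 326.14
  Pete: 212.05
  Tina: 103.67
  Eve: 337.36
Minimum: Tina (103.67)

ANSWER: Tina


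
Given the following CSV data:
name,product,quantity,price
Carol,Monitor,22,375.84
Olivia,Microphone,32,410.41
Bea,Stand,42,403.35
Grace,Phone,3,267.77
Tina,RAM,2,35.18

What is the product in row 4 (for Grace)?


Row 4: Grace
Column 'product' = Phone

ANSWER: Phone


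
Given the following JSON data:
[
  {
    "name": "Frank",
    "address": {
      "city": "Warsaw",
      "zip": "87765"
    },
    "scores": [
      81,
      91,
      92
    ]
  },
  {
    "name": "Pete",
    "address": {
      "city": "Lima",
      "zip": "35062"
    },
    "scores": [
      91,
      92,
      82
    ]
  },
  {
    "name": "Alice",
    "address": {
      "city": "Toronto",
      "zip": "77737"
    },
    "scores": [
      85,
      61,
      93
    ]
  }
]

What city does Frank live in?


Path: records[0].address.city
Value: Warsaw

ANSWER: Warsaw


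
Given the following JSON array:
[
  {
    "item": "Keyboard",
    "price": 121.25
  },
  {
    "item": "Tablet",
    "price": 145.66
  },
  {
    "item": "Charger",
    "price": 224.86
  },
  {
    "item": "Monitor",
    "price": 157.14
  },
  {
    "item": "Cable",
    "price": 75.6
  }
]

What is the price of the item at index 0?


Array index 0 -> Keyboard
price = 121.25

ANSWER: 121.25


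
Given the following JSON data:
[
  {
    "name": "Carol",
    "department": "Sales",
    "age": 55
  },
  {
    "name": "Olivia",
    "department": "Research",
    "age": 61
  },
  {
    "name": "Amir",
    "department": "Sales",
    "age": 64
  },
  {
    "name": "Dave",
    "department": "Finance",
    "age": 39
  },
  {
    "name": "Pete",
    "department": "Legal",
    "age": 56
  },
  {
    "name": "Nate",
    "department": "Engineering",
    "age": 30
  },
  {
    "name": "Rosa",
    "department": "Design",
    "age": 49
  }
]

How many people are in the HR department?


Scanning records for department = HR
  No matches found
Count: 0

ANSWER: 0


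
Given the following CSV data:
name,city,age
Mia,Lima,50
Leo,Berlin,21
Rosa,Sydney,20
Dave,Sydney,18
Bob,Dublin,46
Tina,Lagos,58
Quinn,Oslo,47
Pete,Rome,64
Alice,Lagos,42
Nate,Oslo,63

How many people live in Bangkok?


Scanning city column for 'Bangkok':
Total matches: 0

ANSWER: 0


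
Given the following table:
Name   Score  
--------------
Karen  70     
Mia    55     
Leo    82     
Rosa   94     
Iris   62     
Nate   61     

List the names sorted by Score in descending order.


Sorting by Score (descending):
  Rosa: 94
  Leo: 82
  Karen: 70
  Iris: 62
  Nate: 61
  Mia: 55


ANSWER: Rosa, Leo, Karen, Iris, Nate, Mia


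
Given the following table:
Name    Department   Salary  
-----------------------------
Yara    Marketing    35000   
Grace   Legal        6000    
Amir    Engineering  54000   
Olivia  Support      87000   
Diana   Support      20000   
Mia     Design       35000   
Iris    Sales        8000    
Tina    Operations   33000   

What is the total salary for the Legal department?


Legal department members:
  Grace: 6000
Total = 6000 = 6000

ANSWER: 6000


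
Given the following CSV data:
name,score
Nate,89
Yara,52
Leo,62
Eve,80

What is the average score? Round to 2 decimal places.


Scores: 89, 52, 62, 80
Sum = 283
Count = 4
Average = 283 / 4 = 70.75

ANSWER: 70.75


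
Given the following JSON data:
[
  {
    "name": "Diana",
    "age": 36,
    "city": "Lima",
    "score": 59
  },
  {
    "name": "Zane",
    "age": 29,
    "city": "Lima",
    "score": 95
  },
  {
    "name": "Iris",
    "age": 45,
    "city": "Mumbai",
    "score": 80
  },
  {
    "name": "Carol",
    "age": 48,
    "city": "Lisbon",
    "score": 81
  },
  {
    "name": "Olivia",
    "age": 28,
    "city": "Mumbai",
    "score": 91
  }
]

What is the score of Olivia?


Looking up record where name = Olivia
Record index: 4
Field 'score' = 91

ANSWER: 91


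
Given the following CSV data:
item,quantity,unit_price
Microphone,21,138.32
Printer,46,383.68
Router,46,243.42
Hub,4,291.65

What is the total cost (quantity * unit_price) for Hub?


Row: Hub
quantity = 4
unit_price = 291.65
total = 4 * 291.65 = 1166.6

ANSWER: 1166.6


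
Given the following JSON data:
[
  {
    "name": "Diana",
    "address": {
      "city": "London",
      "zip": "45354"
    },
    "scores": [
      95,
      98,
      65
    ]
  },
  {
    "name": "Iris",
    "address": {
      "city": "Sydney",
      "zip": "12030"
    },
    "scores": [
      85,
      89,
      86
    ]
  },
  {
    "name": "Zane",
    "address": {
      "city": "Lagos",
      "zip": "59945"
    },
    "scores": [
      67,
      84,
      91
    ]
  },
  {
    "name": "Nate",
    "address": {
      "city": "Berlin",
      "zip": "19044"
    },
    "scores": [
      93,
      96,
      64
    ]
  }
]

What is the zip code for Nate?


Path: records[3].address.zip
Value: 19044

ANSWER: 19044


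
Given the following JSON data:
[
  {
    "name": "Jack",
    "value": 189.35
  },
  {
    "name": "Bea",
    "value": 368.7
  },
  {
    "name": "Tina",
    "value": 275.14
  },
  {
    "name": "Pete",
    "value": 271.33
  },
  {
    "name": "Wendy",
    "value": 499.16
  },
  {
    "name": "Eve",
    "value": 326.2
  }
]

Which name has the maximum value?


Comparing values:
  Jack: 189.35
  Bea: 368.7
  Tina: 275.14
  Pete: 271.33
  Wendy: 499.16
  Eve: 326.2
Maximum: Wendy (499.16)

ANSWER: Wendy


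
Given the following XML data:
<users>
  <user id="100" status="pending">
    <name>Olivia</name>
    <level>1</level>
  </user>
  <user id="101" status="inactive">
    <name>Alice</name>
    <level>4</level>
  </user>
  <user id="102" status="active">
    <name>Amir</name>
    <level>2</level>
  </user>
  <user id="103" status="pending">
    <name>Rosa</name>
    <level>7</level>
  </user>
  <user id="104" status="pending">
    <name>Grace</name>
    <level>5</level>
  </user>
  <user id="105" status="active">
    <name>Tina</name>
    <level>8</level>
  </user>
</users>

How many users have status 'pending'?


Counting users with status='pending':
  Olivia (id=100) -> MATCH
  Rosa (id=103) -> MATCH
  Grace (id=104) -> MATCH
Count: 3

ANSWER: 3


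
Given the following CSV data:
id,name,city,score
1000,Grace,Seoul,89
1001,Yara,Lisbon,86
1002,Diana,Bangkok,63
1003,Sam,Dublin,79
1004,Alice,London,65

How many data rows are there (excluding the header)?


Counting rows (excluding header):
Header: id,name,city,score
Data rows: 5

ANSWER: 5


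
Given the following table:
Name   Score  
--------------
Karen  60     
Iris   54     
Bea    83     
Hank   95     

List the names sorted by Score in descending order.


Sorting by Score (descending):
  Hank: 95
  Bea: 83
  Karen: 60
  Iris: 54


ANSWER: Hank, Bea, Karen, Iris


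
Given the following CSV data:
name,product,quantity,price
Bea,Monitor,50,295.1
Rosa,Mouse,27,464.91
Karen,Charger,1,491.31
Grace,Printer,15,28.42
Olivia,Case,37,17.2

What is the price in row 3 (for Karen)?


Row 3: Karen
Column 'price' = 491.31

ANSWER: 491.31


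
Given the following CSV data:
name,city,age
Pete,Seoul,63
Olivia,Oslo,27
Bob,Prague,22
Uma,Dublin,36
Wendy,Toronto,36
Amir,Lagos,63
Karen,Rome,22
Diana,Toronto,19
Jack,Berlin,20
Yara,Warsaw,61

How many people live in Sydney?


Scanning city column for 'Sydney':
Total matches: 0

ANSWER: 0


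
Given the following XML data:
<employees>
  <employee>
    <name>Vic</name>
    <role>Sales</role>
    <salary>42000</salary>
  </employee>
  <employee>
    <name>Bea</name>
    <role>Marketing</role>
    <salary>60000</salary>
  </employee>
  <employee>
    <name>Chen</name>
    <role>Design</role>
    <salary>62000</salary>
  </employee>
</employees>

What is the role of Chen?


Searching for <employee> with <name>Chen</name>
Found at position 3
<role>Design</role>

ANSWER: Design


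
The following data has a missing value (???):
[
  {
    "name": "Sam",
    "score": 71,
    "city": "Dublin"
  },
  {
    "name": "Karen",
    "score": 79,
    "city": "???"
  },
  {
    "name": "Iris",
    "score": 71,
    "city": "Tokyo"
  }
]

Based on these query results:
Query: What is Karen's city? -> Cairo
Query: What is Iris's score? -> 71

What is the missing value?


The missing value is Karen's city
From query: Karen's city = Cairo

ANSWER: Cairo


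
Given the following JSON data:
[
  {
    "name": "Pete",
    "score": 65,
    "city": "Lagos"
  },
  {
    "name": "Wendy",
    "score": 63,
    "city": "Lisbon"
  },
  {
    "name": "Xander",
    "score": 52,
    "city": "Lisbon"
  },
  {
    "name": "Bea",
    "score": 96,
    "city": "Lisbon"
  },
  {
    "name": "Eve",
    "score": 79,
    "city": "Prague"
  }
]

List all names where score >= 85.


Filtering records where score >= 85:
  Pete (score=65) -> no
  Wendy (score=63) -> no
  Xander (score=52) -> no
  Bea (score=96) -> YES
  Eve (score=79) -> no


ANSWER: Bea


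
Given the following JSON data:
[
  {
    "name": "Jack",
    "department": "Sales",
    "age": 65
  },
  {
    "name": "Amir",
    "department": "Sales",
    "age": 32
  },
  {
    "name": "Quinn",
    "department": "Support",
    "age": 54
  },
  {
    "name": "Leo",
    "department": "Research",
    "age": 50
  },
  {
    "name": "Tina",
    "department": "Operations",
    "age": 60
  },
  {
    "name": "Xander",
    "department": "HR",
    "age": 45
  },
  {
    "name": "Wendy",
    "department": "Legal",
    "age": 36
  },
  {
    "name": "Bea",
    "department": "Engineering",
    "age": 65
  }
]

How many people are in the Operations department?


Scanning records for department = Operations
  Record 4: Tina
Count: 1

ANSWER: 1


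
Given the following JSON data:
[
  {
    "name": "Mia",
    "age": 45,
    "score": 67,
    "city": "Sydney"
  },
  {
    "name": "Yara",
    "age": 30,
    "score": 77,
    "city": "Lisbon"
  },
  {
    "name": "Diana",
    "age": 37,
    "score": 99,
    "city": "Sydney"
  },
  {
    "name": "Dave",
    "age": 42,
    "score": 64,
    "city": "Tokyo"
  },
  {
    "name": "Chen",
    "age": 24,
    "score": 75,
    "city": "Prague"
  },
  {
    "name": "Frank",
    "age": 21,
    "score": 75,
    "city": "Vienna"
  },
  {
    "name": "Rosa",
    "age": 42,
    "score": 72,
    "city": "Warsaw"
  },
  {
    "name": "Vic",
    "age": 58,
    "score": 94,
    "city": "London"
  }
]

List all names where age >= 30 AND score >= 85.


Checking both conditions:
  Mia (age=45, score=67) -> no
  Yara (age=30, score=77) -> no
  Diana (age=37, score=99) -> YES
  Dave (age=42, score=64) -> no
  Chen (age=24, score=75) -> no
  Frank (age=21, score=75) -> no
  Rosa (age=42, score=72) -> no
  Vic (age=58, score=94) -> YES


ANSWER: Diana, Vic


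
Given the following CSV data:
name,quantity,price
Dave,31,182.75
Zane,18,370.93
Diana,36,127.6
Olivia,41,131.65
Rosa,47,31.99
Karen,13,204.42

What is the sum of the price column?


Values in 'price' column:
  Row 1: 182.75
  Row 2: 370.93
  Row 3: 127.6
  Row 4: 131.65
  Row 5: 31.99
  Row 6: 204.42
Sum = 182.75 + 370.93 + 127.6 + 131.65 + 31.99 + 204.42 = 1049.34

ANSWER: 1049.34


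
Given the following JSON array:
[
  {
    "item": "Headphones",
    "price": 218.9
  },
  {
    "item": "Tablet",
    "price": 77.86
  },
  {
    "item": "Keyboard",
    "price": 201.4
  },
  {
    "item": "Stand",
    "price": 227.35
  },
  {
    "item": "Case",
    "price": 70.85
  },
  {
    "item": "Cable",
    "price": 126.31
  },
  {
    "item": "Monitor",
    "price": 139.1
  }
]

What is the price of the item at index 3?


Array index 3 -> Stand
price = 227.35

ANSWER: 227.35


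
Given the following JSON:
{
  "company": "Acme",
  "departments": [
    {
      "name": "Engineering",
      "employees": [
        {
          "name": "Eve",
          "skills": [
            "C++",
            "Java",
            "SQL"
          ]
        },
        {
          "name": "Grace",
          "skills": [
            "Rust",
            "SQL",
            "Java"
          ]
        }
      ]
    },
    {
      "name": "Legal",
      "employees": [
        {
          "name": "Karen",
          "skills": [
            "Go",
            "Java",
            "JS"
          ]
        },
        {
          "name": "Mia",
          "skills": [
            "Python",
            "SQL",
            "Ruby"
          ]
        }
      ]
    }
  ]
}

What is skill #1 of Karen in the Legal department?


Path: departments[1].employees[0].skills[0]
Value: Go

ANSWER: Go


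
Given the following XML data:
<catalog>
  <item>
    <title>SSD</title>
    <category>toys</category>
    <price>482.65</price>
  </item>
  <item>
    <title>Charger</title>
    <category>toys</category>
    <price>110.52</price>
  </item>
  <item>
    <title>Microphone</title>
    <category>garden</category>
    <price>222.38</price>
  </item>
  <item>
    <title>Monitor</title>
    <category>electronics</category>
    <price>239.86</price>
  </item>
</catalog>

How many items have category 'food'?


Scanning <item> elements for <category>food</category>:
Count: 0

ANSWER: 0


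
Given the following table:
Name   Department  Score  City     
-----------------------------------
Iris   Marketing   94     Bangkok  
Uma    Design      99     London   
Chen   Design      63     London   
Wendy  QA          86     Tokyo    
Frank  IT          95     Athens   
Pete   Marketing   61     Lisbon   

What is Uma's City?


Row 2: Uma
City = London

ANSWER: London


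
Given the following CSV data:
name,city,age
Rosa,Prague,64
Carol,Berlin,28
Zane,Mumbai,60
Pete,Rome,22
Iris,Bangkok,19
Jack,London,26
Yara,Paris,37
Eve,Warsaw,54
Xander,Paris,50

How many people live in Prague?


Scanning city column for 'Prague':
  Row 1: Rosa -> MATCH
Total matches: 1

ANSWER: 1


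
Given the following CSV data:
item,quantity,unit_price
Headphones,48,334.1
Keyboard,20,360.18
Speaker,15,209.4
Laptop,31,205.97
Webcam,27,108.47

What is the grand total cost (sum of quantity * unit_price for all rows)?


Computing row totals:
  Headphones: 48 * 334.1 = 16036.8
  Keyboard: 20 * 360.18 = 7203.6
  Speaker: 15 * 209.4 = 3141.0
  Laptop: 31 * 205.97 = 6385.07
  Webcam: 27 * 108.47 = 2928.69
Grand total = 16036.8 + 7203.6 + 3141.0 + 6385.07 + 2928.69 = 35695.16

ANSWER: 35695.16


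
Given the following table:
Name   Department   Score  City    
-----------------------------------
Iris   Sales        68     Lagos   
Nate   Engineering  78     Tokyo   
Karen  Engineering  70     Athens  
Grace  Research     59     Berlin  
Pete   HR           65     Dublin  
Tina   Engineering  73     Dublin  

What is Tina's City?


Row 6: Tina
City = Dublin

ANSWER: Dublin


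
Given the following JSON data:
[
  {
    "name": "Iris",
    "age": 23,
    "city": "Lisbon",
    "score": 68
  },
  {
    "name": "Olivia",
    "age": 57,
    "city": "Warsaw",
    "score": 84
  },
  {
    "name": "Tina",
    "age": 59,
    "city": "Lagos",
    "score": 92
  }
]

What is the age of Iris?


Looking up record where name = Iris
Record index: 0
Field 'age' = 23

ANSWER: 23


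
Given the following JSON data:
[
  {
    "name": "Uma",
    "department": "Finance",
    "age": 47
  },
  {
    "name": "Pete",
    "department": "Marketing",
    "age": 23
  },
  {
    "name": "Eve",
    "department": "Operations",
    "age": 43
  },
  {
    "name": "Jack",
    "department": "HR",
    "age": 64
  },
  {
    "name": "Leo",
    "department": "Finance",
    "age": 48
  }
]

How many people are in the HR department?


Scanning records for department = HR
  Record 3: Jack
Count: 1

ANSWER: 1


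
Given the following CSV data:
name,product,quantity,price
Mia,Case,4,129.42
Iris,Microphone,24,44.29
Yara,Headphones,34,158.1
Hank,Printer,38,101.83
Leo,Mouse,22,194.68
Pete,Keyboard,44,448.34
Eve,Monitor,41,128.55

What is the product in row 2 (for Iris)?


Row 2: Iris
Column 'product' = Microphone

ANSWER: Microphone


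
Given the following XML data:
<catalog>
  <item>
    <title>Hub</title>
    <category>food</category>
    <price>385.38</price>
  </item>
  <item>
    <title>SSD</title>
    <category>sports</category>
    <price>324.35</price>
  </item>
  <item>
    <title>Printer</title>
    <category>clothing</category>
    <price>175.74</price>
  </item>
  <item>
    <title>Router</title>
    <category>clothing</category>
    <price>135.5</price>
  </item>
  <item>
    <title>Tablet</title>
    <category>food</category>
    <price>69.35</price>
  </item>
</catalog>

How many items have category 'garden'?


Scanning <item> elements for <category>garden</category>:
Count: 0

ANSWER: 0


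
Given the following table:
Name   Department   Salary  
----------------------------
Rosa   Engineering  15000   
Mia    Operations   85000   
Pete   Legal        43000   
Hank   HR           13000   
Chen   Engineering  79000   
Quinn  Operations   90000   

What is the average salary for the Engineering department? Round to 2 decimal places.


Engineering department members:
  Rosa: 15000
  Chen: 79000
Sum = 94000
Count = 2
Average = 94000 / 2 = 47000.00

ANSWER: 47000.00


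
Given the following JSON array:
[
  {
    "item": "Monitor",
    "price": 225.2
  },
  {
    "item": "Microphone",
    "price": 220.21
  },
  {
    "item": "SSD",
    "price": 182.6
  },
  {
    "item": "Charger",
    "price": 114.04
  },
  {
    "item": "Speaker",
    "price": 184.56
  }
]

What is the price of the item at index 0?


Array index 0 -> Monitor
price = 225.2

ANSWER: 225.2


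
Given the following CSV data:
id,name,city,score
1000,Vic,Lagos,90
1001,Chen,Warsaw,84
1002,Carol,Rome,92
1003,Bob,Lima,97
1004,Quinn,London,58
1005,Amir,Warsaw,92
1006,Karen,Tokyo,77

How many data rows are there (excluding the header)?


Counting rows (excluding header):
Header: id,name,city,score
Data rows: 7

ANSWER: 7


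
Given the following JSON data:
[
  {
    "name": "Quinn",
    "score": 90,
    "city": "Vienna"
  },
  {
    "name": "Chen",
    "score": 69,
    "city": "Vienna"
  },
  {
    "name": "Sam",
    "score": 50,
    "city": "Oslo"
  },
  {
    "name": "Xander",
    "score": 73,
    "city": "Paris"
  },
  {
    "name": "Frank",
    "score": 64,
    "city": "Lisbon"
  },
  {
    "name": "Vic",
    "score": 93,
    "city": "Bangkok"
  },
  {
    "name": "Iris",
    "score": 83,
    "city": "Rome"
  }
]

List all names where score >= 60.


Filtering records where score >= 60:
  Quinn (score=90) -> YES
  Chen (score=69) -> YES
  Sam (score=50) -> no
  Xander (score=73) -> YES
  Frank (score=64) -> YES
  Vic (score=93) -> YES
  Iris (score=83) -> YES


ANSWER: Quinn, Chen, Xander, Frank, Vic, Iris


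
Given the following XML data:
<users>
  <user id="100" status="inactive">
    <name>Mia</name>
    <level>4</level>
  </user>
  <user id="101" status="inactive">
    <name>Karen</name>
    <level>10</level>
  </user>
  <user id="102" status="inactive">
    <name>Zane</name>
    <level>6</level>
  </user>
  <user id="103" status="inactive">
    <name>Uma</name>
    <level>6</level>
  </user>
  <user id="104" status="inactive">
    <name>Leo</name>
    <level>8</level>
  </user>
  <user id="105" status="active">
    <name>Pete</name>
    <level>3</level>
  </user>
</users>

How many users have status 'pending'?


Counting users with status='pending':
Count: 0

ANSWER: 0


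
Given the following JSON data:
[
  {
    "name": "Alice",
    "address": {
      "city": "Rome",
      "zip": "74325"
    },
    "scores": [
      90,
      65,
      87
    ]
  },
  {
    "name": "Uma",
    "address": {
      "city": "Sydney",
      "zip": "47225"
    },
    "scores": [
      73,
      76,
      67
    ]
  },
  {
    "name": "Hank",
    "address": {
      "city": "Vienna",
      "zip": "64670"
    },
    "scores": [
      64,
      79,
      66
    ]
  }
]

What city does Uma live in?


Path: records[1].address.city
Value: Sydney

ANSWER: Sydney


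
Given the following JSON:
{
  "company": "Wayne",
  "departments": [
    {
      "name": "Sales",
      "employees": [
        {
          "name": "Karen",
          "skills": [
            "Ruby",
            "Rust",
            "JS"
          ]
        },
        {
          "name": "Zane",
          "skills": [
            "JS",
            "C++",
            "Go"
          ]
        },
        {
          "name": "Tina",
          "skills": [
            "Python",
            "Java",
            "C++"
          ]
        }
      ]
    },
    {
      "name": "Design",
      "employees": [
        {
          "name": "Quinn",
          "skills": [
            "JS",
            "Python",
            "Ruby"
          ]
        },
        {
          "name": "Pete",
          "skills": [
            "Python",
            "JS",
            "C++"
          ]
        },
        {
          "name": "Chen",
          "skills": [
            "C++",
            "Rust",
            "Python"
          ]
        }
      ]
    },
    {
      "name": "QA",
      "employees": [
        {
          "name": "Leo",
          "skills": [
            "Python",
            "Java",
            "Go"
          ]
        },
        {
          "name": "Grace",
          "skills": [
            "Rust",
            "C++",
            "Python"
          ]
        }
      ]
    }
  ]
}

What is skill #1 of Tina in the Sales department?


Path: departments[0].employees[2].skills[0]
Value: Python

ANSWER: Python


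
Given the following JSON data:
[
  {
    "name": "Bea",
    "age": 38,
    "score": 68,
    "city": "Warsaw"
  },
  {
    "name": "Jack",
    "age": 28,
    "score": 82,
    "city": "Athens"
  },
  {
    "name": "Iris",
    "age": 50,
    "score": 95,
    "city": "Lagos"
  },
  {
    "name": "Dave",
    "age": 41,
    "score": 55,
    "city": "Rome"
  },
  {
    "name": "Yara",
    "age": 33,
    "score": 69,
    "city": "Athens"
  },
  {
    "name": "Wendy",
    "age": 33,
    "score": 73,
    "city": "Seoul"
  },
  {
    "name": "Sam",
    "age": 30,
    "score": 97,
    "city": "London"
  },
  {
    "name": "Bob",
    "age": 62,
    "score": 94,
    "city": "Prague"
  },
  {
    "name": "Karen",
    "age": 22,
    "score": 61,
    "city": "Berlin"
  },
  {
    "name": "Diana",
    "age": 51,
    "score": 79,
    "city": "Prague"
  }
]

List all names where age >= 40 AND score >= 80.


Checking both conditions:
  Bea (age=38, score=68) -> no
  Jack (age=28, score=82) -> no
  Iris (age=50, score=95) -> YES
  Dave (age=41, score=55) -> no
  Yara (age=33, score=69) -> no
  Wendy (age=33, score=73) -> no
  Sam (age=30, score=97) -> no
  Bob (age=62, score=94) -> YES
  Karen (age=22, score=61) -> no
  Diana (age=51, score=79) -> no


ANSWER: Iris, Bob


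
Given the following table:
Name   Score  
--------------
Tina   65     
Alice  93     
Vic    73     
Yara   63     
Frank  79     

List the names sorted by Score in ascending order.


Sorting by Score (ascending):
  Yara: 63
  Tina: 65
  Vic: 73
  Frank: 79
  Alice: 93


ANSWER: Yara, Tina, Vic, Frank, Alice


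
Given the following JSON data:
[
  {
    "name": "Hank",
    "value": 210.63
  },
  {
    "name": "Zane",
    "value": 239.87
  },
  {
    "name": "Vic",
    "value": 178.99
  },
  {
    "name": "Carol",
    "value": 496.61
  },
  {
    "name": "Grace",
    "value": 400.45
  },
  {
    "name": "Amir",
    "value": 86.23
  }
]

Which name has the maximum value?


Comparing values:
  Hank: 210.63
  Zane: 239.87
  Vic: 178.99
  Carol: 496.61
  Grace: 400.45
  Amir: 86.23
Maximum: Carol (496.61)

ANSWER: Carol


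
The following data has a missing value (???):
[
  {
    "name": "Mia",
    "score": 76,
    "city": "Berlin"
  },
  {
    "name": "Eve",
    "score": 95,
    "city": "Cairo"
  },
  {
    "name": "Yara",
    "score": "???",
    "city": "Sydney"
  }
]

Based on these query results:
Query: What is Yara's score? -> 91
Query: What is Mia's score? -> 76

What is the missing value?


The missing value is Yara's score
From query: Yara's score = 91

ANSWER: 91


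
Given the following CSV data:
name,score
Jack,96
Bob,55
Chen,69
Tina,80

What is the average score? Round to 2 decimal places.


Scores: 96, 55, 69, 80
Sum = 300
Count = 4
Average = 300 / 4 = 75.00

ANSWER: 75.00


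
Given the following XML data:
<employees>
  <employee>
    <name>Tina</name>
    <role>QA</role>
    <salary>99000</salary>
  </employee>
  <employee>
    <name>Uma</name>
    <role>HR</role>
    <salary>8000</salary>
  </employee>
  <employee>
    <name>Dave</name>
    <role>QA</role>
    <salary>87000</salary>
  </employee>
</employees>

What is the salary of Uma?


Searching for <employee> with <name>Uma</name>
Found at position 2
<salary>8000</salary>

ANSWER: 8000


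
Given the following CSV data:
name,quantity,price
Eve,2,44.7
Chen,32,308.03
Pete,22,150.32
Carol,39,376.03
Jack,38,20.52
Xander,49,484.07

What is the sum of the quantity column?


Values in 'quantity' column:
  Row 1: 2
  Row 2: 32
  Row 3: 22
  Row 4: 39
  Row 5: 38
  Row 6: 49
Sum = 2 + 32 + 22 + 39 + 38 + 49 = 182

ANSWER: 182


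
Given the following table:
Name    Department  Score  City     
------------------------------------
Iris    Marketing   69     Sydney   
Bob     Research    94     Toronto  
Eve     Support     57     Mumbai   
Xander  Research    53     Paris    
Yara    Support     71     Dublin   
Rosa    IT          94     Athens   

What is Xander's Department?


Row 4: Xander
Department = Research

ANSWER: Research


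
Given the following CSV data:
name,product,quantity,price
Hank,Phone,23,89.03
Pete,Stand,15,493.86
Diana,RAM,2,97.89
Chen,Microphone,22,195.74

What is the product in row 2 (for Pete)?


Row 2: Pete
Column 'product' = Stand

ANSWER: Stand


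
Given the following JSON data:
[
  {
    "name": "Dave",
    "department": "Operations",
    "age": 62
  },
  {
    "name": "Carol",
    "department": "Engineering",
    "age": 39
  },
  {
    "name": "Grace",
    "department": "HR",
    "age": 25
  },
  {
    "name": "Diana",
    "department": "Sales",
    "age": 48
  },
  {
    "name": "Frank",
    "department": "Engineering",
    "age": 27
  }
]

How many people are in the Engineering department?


Scanning records for department = Engineering
  Record 1: Carol
  Record 4: Frank
Count: 2

ANSWER: 2


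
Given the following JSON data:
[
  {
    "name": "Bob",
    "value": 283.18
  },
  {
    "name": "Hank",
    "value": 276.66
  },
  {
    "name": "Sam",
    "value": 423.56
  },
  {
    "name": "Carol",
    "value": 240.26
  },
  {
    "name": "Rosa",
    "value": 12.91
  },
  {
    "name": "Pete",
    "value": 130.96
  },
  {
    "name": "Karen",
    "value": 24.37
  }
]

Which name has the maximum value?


Comparing values:
  Bob: 283.18
  Hank: 276.66
  Sam: 423.56
  Carol: 240.26
  Rosa: 12.91
  Pete: 130.96
  Karen: 24.37
Maximum: Sam (423.56)

ANSWER: Sam


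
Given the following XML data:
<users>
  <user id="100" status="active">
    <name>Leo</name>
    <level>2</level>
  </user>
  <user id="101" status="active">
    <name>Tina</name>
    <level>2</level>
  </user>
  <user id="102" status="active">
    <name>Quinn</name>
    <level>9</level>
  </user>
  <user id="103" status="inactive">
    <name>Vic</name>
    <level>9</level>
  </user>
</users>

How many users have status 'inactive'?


Counting users with status='inactive':
  Vic (id=103) -> MATCH
Count: 1

ANSWER: 1


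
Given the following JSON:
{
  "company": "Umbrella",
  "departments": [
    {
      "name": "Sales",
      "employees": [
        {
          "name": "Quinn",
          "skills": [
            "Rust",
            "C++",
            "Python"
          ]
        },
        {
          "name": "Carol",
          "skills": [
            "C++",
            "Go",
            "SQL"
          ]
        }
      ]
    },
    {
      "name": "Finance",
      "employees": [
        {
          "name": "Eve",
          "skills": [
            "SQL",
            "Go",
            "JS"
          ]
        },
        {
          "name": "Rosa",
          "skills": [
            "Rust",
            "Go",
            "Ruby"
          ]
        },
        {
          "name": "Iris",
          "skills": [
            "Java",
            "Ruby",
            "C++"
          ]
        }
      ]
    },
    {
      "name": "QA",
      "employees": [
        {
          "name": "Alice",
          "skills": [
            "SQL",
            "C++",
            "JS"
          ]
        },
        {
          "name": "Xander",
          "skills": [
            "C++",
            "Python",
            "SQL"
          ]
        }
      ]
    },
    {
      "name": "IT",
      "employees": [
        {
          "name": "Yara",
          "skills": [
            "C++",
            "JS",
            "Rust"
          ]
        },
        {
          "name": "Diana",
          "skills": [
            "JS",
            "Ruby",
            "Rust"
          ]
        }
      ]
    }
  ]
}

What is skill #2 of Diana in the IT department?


Path: departments[3].employees[1].skills[1]
Value: Ruby

ANSWER: Ruby


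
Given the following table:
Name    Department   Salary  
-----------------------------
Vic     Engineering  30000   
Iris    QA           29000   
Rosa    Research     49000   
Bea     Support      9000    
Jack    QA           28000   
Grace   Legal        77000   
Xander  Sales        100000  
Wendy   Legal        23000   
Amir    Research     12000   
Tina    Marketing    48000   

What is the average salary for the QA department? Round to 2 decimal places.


QA department members:
  Iris: 29000
  Jack: 28000
Sum = 57000
Count = 2
Average = 57000 / 2 = 28500.00

ANSWER: 28500.00


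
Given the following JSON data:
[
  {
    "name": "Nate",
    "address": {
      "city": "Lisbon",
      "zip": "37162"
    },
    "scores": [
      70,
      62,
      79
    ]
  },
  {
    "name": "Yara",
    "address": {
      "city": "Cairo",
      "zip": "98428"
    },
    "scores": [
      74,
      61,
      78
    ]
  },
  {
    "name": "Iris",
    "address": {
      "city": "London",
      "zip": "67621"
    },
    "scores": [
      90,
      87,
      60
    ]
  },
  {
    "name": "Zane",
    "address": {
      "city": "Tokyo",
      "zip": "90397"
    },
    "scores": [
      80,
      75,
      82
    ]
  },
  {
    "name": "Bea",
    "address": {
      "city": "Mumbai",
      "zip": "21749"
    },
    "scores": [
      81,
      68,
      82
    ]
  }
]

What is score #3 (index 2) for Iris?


Path: records[2].scores[2]
Value: 60

ANSWER: 60


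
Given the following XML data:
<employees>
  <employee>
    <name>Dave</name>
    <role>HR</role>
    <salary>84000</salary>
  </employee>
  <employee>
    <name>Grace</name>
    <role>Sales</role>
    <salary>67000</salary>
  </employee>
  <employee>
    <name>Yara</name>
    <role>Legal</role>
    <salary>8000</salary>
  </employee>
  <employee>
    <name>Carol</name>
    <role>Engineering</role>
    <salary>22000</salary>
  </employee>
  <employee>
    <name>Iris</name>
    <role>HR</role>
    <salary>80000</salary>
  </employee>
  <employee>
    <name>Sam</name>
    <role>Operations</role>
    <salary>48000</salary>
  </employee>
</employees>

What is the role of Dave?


Searching for <employee> with <name>Dave</name>
Found at position 1
<role>HR</role>

ANSWER: HR


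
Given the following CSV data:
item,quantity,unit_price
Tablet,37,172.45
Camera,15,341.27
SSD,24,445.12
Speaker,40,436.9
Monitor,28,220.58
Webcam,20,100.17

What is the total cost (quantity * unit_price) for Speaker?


Row: Speaker
quantity = 40
unit_price = 436.9
total = 40 * 436.9 = 17476.0

ANSWER: 17476.0


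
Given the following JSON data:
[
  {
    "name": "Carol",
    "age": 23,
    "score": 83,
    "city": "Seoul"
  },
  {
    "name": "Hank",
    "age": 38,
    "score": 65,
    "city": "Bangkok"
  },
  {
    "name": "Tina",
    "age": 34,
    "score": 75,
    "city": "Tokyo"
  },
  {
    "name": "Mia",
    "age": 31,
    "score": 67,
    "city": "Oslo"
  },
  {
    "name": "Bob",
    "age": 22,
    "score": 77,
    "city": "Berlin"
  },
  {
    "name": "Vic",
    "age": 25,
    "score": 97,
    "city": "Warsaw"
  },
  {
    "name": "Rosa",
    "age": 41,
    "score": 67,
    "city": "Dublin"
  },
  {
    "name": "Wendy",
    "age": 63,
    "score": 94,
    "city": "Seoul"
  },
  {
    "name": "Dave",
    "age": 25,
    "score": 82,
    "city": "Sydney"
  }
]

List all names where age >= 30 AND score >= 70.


Checking both conditions:
  Carol (age=23, score=83) -> no
  Hank (age=38, score=65) -> no
  Tina (age=34, score=75) -> YES
  Mia (age=31, score=67) -> no
  Bob (age=22, score=77) -> no
  Vic (age=25, score=97) -> no
  Rosa (age=41, score=67) -> no
  Wendy (age=63, score=94) -> YES
  Dave (age=25, score=82) -> no


ANSWER: Tina, Wendy


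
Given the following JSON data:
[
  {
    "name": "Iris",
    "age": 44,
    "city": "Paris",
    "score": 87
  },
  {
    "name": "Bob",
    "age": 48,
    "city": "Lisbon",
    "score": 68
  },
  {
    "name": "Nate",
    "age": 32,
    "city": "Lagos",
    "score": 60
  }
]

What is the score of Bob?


Looking up record where name = Bob
Record index: 1
Field 'score' = 68

ANSWER: 68


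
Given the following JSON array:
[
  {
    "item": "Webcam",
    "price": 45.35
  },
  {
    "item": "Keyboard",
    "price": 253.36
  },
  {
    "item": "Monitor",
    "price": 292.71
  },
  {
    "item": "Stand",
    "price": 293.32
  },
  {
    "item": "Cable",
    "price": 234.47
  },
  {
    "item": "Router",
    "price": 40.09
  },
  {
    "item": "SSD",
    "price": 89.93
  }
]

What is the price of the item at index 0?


Array index 0 -> Webcam
price = 45.35

ANSWER: 45.35


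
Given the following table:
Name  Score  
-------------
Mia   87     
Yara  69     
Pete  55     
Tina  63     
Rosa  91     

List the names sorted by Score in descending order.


Sorting by Score (descending):
  Rosa: 91
  Mia: 87
  Yara: 69
  Tina: 63
  Pete: 55


ANSWER: Rosa, Mia, Yara, Tina, Pete
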